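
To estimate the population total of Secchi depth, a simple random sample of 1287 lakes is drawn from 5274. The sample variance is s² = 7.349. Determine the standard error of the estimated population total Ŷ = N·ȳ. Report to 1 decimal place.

346.5

Var(Ŷ) = N²·Var(ȳ) = N²·(1 − n/N)·s²/n.
f = 1287/5274 = 0.24402730; Var(ȳ) = 0.75597270·7.349/1287 = 0.0043167392.
Var(Ŷ) = 5274² · 0.0043167392 = 120070.43.
SE(Ŷ) = √(120070.43) = 346.5.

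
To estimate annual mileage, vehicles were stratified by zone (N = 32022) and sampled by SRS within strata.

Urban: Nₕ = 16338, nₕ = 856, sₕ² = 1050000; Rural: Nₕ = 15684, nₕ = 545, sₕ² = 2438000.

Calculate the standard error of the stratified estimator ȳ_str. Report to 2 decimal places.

Var(ȳ_str) = Σₕ Wₕ²(1 − fₕ)sₕ²/nₕ with Wₕ = Nₕ/N, N = 32022.
Urban: Wₕ = 0.51021173; term = 0.51021173²·(1 − 0.05239319)·1050000/856 = 302.58304.
Rural: Wₕ = 0.48978827; term = 0.48978827²·(1 − 0.03474879)·2438000/545 = 1035.8439.
Sum = 1338.4269.
SE = √(1338.4269) = 36.58.

36.58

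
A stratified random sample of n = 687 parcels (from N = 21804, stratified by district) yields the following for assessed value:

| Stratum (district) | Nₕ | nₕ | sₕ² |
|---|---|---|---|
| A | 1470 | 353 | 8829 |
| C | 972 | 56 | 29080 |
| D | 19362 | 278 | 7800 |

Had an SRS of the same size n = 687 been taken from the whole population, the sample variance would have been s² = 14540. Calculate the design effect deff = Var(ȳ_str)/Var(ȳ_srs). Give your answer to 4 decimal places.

Var(ȳ_str) = Σ Wₕ²(1−fₕ)sₕ²/nₕ with Wₕ = Nₕ/21804:
  A: (1470/21804)²·(1−353/1470)·8829/353 = 0.086384331
  C: (972/21804)²·(1−56/972)·29080/56 = 0.97251379
  D: (19362/21804)²·(1−278/19362)·7800/278 = 21.807058
  → Var(ȳ_str) = 22.865956.
Var(ȳ_srs) = (1 − 687/21804)·14540/687 = 20.497633.
deff = 22.865956 / 20.497633 = 1.1155.

1.1155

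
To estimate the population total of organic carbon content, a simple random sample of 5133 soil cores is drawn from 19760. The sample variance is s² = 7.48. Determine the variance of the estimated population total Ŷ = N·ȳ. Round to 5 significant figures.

Var(Ŷ) = N²·Var(ȳ) = N²·(1 − n/N)·s²/n.
f = 5133/19760 = 0.25976721; Var(ȳ) = 0.74023279·7.48/5133 = 0.001078695.
Var(Ŷ) = 19760² · 0.001078695 = 421184.66.

421180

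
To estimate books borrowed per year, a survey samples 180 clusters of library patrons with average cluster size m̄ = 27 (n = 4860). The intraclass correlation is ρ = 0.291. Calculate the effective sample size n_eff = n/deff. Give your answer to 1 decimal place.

567.4

deff = 1 + (27 − 1)·0.291 = 1 + 7.566 = 8.566.
n_eff = 4860 / 8.566 = 567.4.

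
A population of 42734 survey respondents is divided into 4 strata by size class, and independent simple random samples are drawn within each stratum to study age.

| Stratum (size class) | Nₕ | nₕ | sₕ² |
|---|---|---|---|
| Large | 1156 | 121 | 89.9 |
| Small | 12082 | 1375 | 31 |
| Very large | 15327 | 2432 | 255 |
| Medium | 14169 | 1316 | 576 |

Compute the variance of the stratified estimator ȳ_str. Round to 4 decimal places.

0.0571

Var(ȳ_str) = Σₕ Wₕ²(1 − fₕ)sₕ²/nₕ with Wₕ = Nₕ/N, N = 42734.
Large: Wₕ = 0.02705106; term = 0.02705106²·(1 − 0.10467128)·89.9/121 = 4.867718 × 10^-4.
Small: Wₕ = 0.28272570; term = 0.28272570²·(1 − 0.11380566)·31/1375 = 0.0015970501.
Very large: Wₕ = 0.35866055; term = 0.35866055²·(1 − 0.15867424)·255/2432 = 0.011347705.
Medium: Wₕ = 0.33156269; term = 0.33156269²·(1 − 0.09287882)·576/1316 = 0.043647886.
Sum = 0.057079413.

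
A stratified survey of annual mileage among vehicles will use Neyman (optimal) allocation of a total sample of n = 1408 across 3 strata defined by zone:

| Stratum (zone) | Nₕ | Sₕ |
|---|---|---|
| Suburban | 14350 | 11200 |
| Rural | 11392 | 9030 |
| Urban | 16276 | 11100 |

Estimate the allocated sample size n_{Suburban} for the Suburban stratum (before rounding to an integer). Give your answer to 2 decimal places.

509.38

Neyman allocation: nₕ = n·NₕSₕ / Σⱼ NⱼSⱼ.
Σ NⱼSⱼ = 14350·11200 + 11392·9030 + 16276·11100 = 4.4425336 × 10^8.
n_{Suburban} = 1408·14350·11200 / (4.4425336 × 10^8) = 509.38.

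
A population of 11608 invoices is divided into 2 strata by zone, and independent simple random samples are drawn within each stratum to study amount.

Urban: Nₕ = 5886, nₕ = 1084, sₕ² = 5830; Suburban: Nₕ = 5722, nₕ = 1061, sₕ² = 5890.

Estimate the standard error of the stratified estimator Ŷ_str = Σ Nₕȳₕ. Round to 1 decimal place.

17322.5

Var(Ŷ_str) = Σₕ Nₕ²(1 − fₕ)sₕ²/nₕ.
Urban: 5886²·(1 − 1084/5886)·5830/1084 = 1.5201333 × 10^8.
Suburban: 5722²·(1 − 1061/5722)·5890/1061 = 1.4805629 × 10^8.
Sum = 3.0006962 × 10^8.
SE = √(3.0006962 × 10^8) = 17322.5.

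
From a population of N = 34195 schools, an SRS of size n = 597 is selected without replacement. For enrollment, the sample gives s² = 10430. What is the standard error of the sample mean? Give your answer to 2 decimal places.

Under SRS without replacement, Var(ȳ) = (1 − f)·s²/n with f = n/N = 597/34195 = 0.01745869.
Var(ȳ) = (1 − 0.01745869)·10430/597 = 0.98254131·17.470687 = 17.165671.
SE(ȳ) = √(17.165671) = 4.14.

4.14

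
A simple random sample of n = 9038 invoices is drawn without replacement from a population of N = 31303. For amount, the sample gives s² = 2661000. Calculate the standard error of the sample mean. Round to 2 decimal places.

14.47

Under SRS without replacement, Var(ȳ) = (1 − f)·s²/n with f = n/N = 9038/31303 = 0.28872632.
Var(ȳ) = (1 − 0.28872632)·2661000/9038 = 0.71127368·294.42355 = 209.41572.
SE(ȳ) = √(209.41572) = 14.47.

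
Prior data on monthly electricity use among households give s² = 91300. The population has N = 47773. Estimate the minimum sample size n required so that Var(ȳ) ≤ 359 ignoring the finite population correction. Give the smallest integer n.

255

Without fpc, n₀ = s²/D = 91300/359 = 254.3175.
Rounding up, n = 255.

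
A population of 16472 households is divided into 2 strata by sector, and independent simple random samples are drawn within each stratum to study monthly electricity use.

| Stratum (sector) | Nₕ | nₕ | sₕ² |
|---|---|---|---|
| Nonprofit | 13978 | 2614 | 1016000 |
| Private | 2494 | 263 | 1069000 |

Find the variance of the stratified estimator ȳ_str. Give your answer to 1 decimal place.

Var(ȳ_str) = Σₕ Wₕ²(1 − fₕ)sₕ²/nₕ with Wₕ = Nₕ/N, N = 16472.
Nonprofit: Wₕ = 0.84859155; term = 0.84859155²·(1 − 0.18700816)·1016000/2614 = 227.54732.
Private: Wₕ = 0.15140845; term = 0.15140845²·(1 − 0.10545309)·1069000/263 = 83.353782.
Sum = 310.9011.

310.9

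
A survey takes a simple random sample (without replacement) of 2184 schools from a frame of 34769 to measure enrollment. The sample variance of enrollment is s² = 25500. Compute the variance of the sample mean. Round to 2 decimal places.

10.94

Under SRS without replacement, Var(ȳ) = (1 − f)·s²/n with f = n/N = 2184/34769 = 0.06281458.
Var(ȳ) = (1 − 0.06281458)·25500/2184 = 0.93718542·11.675824 = 10.942412.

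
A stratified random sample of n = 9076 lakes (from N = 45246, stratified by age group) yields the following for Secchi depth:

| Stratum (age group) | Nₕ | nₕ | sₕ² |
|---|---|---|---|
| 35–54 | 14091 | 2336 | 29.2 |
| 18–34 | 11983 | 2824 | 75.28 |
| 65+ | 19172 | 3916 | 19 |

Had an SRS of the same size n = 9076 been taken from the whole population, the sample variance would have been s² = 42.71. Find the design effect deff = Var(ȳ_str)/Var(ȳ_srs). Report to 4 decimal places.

Var(ȳ_str) = Σ Wₕ²(1−fₕ)sₕ²/nₕ with Wₕ = Nₕ/45246:
  35–54: (14091/45246)²·(1−2336/14091)·29.2/2336 = 0.0010113793
  18–34: (11983/45246)²·(1−2824/11983)·75.28/2824 = 0.0014291182
  65+: (19172/45246)²·(1−3916/19172)·19/3916 = 6.9320013 × 10^-4
  → Var(ȳ_str) = 0.0031336976.
Var(ȳ_srs) = (1 − 9076/45246)·42.71/9076 = 0.0037618667.
deff = 0.0031336976 / 0.0037618667 = 0.8330.

0.8330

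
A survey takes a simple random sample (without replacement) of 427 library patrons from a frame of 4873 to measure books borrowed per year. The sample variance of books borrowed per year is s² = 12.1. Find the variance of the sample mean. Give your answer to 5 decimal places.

Under SRS without replacement, Var(ȳ) = (1 − f)·s²/n with f = n/N = 427/4873 = 0.08762569.
Var(ȳ) = (1 − 0.08762569)·12.1/427 = 0.91237431·0.028337237 = 0.025854167.

0.02585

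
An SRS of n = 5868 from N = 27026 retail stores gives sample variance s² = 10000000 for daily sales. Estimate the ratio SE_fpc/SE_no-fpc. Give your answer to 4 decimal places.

0.8848

f = n/N = 5868/27026 = 0.21712425.
SE_no-fpc = √(s²/n) = 41.28145; SE_fpc = √((1−f)s²/n) = 36.525937.
Ratio = √(1−f) = 0.88480266.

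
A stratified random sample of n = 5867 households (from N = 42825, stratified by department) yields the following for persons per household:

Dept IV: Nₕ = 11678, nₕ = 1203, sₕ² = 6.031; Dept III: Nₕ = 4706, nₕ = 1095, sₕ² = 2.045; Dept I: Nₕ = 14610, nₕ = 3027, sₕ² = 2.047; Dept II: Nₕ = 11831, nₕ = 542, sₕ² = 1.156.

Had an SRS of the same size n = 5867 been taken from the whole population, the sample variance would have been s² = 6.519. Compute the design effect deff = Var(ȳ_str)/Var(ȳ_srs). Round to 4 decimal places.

0.5938

Var(ȳ_str) = Σ Wₕ²(1−fₕ)sₕ²/nₕ with Wₕ = Nₕ/42825:
  Dept IV: (11678/42825)²·(1−1203/11678)·6.031/1203 = 3.343886 × 10^-4
  Dept III: (4706/42825)²·(1−1095/4706)·2.045/1095 = 1.7304691 × 10^-5
  Dept I: (14610/42825)²·(1−3027/14610)·2.047/3027 = 6.2399621 × 10^-5
  Dept II: (11831/42825)²·(1−542/11831)·1.156/542 = 1.5532477 × 10^-4
  → Var(ȳ_str) = 5.6941768 × 10^-4.
Var(ȳ_srs) = (1 − 5867/42825)·6.519/5867 = 9.5890588 × 10^-4.
deff = (5.6941768 × 10^-4) / (9.5890588 × 10^-4) = 0.5938.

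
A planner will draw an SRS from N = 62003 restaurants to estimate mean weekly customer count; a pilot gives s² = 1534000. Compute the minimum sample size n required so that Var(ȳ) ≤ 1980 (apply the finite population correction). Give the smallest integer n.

Without fpc, n₀ = s²/D = 1534000/1980 = 774.7475.
With fpc, (1 − n/N)·s²/n ≤ D requires n ≥ n₀/(1 + n₀/N) = 774.7475/(1 + 774.7475/62003) = 765.1863.
Rounding up, n = 766.

766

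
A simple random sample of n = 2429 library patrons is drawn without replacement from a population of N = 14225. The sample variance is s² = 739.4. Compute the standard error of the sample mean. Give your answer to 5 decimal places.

Under SRS without replacement, Var(ȳ) = (1 − f)·s²/n with f = n/N = 2429/14225 = 0.17075571.
Var(ȳ) = (1 − 0.17075571)·739.4/2429 = 0.82924429·0.3044051 = 0.25242619.
SE(ȳ) = √(0.25242619) = 0.50242.

0.50242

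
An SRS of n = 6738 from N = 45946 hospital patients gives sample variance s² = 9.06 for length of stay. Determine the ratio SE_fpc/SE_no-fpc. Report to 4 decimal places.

f = n/N = 6738/45946 = 0.14665042.
SE_no-fpc = √(s²/n) = 0.03666896; SE_fpc = √((1−f)s²/n) = 0.033873657.
Ratio = √(1−f) = 0.92376923.

0.9238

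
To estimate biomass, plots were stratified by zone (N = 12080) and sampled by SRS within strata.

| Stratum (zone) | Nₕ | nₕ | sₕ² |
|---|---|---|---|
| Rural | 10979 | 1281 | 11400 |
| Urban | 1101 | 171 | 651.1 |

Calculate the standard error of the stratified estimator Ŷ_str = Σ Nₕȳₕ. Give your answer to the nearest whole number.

30846

Var(Ŷ_str) = Σₕ Nₕ²(1 − fₕ)sₕ²/nₕ.
Rural: 10979²·(1 − 1281/10979)·11400/1281 = 9.4754684 × 10^8.
Urban: 1101²·(1 − 171/1101)·651.1/171 = 3.8987183 × 10^6.
Sum = 9.5144556 × 10^8.
SE = √(9.5144556 × 10^8) = 30846.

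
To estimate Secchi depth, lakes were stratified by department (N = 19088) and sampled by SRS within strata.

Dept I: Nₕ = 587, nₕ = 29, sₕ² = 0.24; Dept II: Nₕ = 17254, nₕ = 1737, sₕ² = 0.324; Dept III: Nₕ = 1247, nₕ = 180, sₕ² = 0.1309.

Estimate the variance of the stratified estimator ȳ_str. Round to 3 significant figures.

Var(ȳ_str) = Σₕ Wₕ²(1 − fₕ)sₕ²/nₕ with Wₕ = Nₕ/N, N = 19088.
Dept I: Wₕ = 0.03075231; term = 0.03075231²·(1 − 0.04940375)·0.24/29 = 7.4398588 × 10^-6.
Dept II: Wₕ = 0.90391869; term = 0.90391869²·(1 − 0.10067231)·0.324/1737 = 1.3706352 × 10^-4.
Dept III: Wₕ = 0.06532900; term = 0.06532900²·(1 − 0.14434643)·0.1309/180 = 2.6556887 × 10^-6.
Sum = 1.4715907 × 10^-4.

1.47 × 10^-4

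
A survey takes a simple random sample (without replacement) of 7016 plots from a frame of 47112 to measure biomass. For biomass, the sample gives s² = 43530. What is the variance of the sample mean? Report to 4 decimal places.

Under SRS without replacement, Var(ȳ) = (1 − f)·s²/n with f = n/N = 7016/47112 = 0.14892172.
Var(ȳ) = (1 − 0.14892172)·43530/7016 = 0.85107828·6.20439 = 5.2804216.

5.2804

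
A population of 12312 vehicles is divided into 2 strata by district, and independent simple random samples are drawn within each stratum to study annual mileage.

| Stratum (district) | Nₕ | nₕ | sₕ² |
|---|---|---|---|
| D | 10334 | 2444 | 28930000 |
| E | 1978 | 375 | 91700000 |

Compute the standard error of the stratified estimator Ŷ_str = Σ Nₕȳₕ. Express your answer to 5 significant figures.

1.3193 × 10^6

Var(Ŷ_str) = Σₕ Nₕ²(1 − fₕ)sₕ²/nₕ.
D: 10334²·(1 − 2444/10334)·28930000/2444 = 9.6514528 × 10^11.
E: 1978²·(1 − 375/1978)·91700000/375 = 7.7535015 × 10^11.
Sum = 1.7404954 × 10^12.
SE = √(1.7404954 × 10^12) = 1.3193 × 10^6.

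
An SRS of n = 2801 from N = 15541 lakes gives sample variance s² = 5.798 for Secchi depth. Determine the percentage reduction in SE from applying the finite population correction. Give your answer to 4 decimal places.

9.4590

f = n/N = 2801/15541 = 0.18023293.
SE_no-fpc = √(s²/n) = 0.045496978; SE_fpc = √((1−f)s²/n) = 0.041193414.
Ratio = √(1−f) = 0.90540989. Reduction = 100·(1 − 0.90540989) = 9.4590%.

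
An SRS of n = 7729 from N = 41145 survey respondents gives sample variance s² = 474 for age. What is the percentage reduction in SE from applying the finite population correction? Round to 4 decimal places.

f = n/N = 7729/41145 = 0.18784786.
SE_no-fpc = √(s²/n) = 0.24764383; SE_fpc = √((1−f)s²/n) = 0.22317535.
Ratio = √(1−f) = 0.90119484. Reduction = 100·(1 − 0.90119484) = 9.8805%.

9.8805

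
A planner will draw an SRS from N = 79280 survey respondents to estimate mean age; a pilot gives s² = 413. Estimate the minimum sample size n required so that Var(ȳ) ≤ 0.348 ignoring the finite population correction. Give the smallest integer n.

1187

Without fpc, n₀ = s²/D = 413/0.348 = 1186.7816.
Rounding up, n = 1187.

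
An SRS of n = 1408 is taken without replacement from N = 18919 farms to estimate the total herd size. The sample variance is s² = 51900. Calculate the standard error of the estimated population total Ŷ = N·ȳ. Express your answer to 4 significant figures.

110500

Var(Ŷ) = N²·Var(ȳ) = N²·(1 − n/N)·s²/n.
f = 1408/18919 = 0.07442254; Var(ȳ) = 0.92557746·51900/1408 = 34.117521.
Var(Ŷ) = 18919² · 34.117521 = 1.2211635 × 10^10.
SE(Ŷ) = √(1.2211635 × 10^10) = 110500.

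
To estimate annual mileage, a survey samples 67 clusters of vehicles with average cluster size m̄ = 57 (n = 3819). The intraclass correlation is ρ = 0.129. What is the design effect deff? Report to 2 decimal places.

8.22

deff = 1 + (57 − 1)·0.129 = 1 + 7.224 = 8.224.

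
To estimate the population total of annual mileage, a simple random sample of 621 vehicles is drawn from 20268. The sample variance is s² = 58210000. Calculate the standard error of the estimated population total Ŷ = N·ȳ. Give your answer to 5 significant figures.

6.1095 × 10^6

Var(Ŷ) = N²·Var(ȳ) = N²·(1 − n/N)·s²/n.
f = 621/20268 = 0.03063943; Var(ȳ) = 0.96936057·58210000/621 = 90863.895.
Var(Ŷ) = 20268² · 90863.895 = 3.7326145 × 10^13.
SE(Ŷ) = √(3.7326145 × 10^13) = 6.1095 × 10^6.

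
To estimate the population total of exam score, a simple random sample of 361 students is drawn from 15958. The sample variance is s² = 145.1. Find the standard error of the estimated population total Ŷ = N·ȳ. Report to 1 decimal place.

10002.1

Var(Ŷ) = N²·Var(ȳ) = N²·(1 − n/N)·s²/n.
f = 361/15958 = 0.02262188; Var(ȳ) = 0.97737812·145.1/361 = 0.39284644.
Var(Ŷ) = 15958² · 0.39284644 = 1.000414 × 10^8.
SE(Ŷ) = √(1.000414 × 10^8) = 10002.1.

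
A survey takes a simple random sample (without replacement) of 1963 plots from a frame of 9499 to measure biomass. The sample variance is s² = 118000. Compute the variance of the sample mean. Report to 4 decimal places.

47.6897

Under SRS without replacement, Var(ȳ) = (1 − f)·s²/n with f = n/N = 1963/9499 = 0.20665333.
Var(ȳ) = (1 − 0.20665333)·118000/1963 = 0.79334667·60.112073 = 47.689713.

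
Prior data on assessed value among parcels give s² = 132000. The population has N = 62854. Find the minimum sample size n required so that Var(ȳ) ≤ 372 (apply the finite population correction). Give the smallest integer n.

353

Without fpc, n₀ = s²/D = 132000/372 = 354.8387.
With fpc, (1 − n/N)·s²/n ≤ D requires n ≥ n₀/(1 + n₀/N) = 354.8387/(1 + 354.8387/62854) = 352.8467.
Rounding up, n = 353.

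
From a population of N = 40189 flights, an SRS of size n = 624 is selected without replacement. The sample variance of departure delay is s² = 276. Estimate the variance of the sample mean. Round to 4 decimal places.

Under SRS without replacement, Var(ȳ) = (1 − f)·s²/n with f = n/N = 624/40189 = 0.01552664.
Var(ȳ) = (1 − 0.01552664)·276/624 = 0.98447336·0.44230769 = 0.43544014.

0.4354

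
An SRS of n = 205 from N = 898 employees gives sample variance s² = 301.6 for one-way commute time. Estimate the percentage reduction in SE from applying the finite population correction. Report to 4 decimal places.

12.1527

f = n/N = 205/898 = 0.22828508.
SE_no-fpc = √(s²/n) = 1.2129384; SE_fpc = √((1−f)s²/n) = 1.0655337.
Ratio = √(1−f) = 0.87847306. Reduction = 100·(1 − 0.87847306) = 12.1527%.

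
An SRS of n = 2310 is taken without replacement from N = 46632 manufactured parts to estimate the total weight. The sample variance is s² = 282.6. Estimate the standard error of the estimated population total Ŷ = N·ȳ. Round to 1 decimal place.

Var(Ŷ) = N²·Var(ȳ) = N²·(1 − n/N)·s²/n.
f = 2310/46632 = 0.04953680; Var(ȳ) = 0.95046320·282.6/2310 = 0.11627745.
Var(Ŷ) = 46632² · 0.11627745 = 2.5285036 × 10^8.
SE(Ŷ) = √(2.5285036 × 10^8) = 15901.3.

15901.3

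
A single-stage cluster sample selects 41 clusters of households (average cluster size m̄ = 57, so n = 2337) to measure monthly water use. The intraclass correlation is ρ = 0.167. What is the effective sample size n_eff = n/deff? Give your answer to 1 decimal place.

deff = 1 + (57 − 1)·0.167 = 1 + 9.352 = 10.352.
n_eff = 2337 / 10.352 = 225.8.

225.8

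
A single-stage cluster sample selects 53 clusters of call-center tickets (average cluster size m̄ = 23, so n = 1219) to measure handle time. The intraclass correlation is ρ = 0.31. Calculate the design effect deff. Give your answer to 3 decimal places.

7.820

deff = 1 + (23 − 1)·0.31 = 1 + 6.82 = 7.82.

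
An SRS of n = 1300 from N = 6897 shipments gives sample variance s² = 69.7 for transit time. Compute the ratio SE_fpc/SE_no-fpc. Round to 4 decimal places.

f = n/N = 1300/6897 = 0.18848775.
SE_no-fpc = √(s²/n) = 0.23154996; SE_fpc = √((1−f)s²/n) = 0.20858941.
Ratio = √(1−f) = 0.90083975.

0.9008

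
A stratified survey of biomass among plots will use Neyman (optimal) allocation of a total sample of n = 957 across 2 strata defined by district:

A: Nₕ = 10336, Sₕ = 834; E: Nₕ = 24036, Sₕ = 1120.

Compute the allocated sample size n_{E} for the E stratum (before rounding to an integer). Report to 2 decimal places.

724.88

Neyman allocation: nₕ = n·NₕSₕ / Σⱼ NⱼSⱼ.
Σ NⱼSⱼ = 10336·834 + 24036·1120 = 3.5540544 × 10^7.
n_{E} = 957·24036·1120 / (3.5540544 × 10^7) = 724.88.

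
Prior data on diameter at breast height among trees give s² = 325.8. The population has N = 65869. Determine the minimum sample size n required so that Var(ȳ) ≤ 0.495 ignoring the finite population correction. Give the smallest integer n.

659

Without fpc, n₀ = s²/D = 325.8/0.495 = 658.1818.
Rounding up, n = 659.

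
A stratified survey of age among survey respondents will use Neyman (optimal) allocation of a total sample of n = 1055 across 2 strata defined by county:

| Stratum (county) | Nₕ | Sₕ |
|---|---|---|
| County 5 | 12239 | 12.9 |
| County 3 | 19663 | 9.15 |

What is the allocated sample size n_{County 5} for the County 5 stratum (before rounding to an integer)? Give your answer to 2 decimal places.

493.09

Neyman allocation: nₕ = n·NₕSₕ / Σⱼ NⱼSⱼ.
Σ NⱼSⱼ = 12239·12.9 + 19663·9.15 = 337799.55.
n_{County 5} = 1055·12239·12.9 / 337799.55 = 493.09.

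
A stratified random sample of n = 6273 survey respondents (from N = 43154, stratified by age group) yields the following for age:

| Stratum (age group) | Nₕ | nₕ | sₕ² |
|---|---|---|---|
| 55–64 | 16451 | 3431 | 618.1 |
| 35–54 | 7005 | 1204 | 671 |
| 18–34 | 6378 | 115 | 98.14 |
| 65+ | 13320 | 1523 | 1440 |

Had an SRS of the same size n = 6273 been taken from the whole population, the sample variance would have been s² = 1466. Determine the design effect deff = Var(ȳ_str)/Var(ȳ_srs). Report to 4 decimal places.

Var(ȳ_str) = Σ Wₕ²(1−fₕ)sₕ²/nₕ with Wₕ = Nₕ/43154:
  55–64: (16451/43154)²·(1−3431/16451)·618.1/3431 = 0.020720451
  35–54: (7005/43154)²·(1−1204/7005)·671/1204 = 0.012160878
  18–34: (6378/43154)²·(1−115/6378)·98.14/115 = 0.018305139
  65+: (13320/43154)²·(1−1523/13320)·1440/1523 = 0.079780413
  → Var(ȳ_str) = 0.13096688.
Var(ȳ_srs) = (1 − 6273/43154)·1466/6273 = 0.19972863.
deff = 0.13096688 / 0.19972863 = 0.6557.

0.6557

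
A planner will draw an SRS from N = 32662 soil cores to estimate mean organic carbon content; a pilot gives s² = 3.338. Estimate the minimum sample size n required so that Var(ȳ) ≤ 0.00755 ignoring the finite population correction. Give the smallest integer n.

443

Without fpc, n₀ = s²/D = 3.338/0.00755 = 442.1192.
Rounding up, n = 443.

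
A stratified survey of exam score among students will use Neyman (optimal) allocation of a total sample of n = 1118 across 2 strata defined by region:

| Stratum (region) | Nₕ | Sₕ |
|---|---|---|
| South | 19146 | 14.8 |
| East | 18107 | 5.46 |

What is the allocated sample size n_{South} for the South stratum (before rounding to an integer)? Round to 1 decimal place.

Neyman allocation: nₕ = n·NₕSₕ / Σⱼ NⱼSⱼ.
Σ NⱼSⱼ = 19146·14.8 + 18107·5.46 = 382225.02.
n_{South} = 1118·19146·14.8 / 382225.02 = 828.8.

828.8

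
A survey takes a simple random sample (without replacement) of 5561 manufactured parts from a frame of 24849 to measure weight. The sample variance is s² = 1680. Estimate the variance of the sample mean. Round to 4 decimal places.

0.2345

Under SRS without replacement, Var(ȳ) = (1 − f)·s²/n with f = n/N = 5561/24849 = 0.22379170.
Var(ȳ) = (1 − 0.22379170)·1680/5561 = 0.77620830·0.30210394 = 0.23449558.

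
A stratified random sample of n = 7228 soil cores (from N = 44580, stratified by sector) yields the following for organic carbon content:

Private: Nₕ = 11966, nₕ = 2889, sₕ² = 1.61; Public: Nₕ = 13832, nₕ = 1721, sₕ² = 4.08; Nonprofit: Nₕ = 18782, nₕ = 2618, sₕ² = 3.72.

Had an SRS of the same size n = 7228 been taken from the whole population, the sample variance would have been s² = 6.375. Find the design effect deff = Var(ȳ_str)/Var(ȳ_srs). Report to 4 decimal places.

0.6054

Var(ȳ_str) = Σ Wₕ²(1−fₕ)sₕ²/nₕ with Wₕ = Nₕ/44580:
  Private: (11966/44580)²·(1−2889/11966)·1.61/2889 = 3.0457169 × 10^-5
  Public: (13832/44580)²·(1−1721/13832)·4.08/1721 = 1.9983159 × 10^-4
  Nonprofit: (18782/44580)²·(1−2618/18782)·3.72/2618 = 2.1706202 × 10^-4
  → Var(ȳ_str) = 4.4735078 × 10^-4.
Var(ȳ_srs) = (1 − 7228/44580)·6.375/7228 = 7.3898537 × 10^-4.
deff = (4.4735078 × 10^-4) / (7.3898537 × 10^-4) = 0.6054.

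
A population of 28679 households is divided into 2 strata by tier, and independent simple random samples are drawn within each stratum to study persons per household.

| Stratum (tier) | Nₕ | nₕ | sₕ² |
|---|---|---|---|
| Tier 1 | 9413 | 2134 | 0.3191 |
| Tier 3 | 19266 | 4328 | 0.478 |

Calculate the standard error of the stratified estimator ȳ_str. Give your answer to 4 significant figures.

0.007149

Var(ȳ_str) = Σₕ Wₕ²(1 − fₕ)sₕ²/nₕ with Wₕ = Nₕ/N, N = 28679.
Tier 1: Wₕ = 0.32821925; term = 0.32821925²·(1 − 0.22670774)·0.3191/2134 = 1.2456733 × 10^-5.
Tier 3: Wₕ = 0.67178075; term = 0.67178075²·(1 − 0.22464445)·0.478/4328 = 3.8645297 × 10^-5.
Sum = 5.110203 × 10^-5.
SE = √(5.110203 × 10^-5) = 0.007149.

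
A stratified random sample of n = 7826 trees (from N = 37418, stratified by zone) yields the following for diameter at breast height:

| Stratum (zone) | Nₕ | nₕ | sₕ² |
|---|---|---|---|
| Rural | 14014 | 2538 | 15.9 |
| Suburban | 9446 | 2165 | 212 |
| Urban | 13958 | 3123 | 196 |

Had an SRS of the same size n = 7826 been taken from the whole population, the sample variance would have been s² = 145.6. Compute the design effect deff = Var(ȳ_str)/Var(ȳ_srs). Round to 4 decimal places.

0.8366

Var(ȳ_str) = Σ Wₕ²(1−fₕ)sₕ²/nₕ with Wₕ = Nₕ/37418:
  Rural: (14014/37418)²·(1−2538/14014)·15.9/2538 = 7.1960972 × 10^-4
  Suburban: (9446/37418)²·(1−2165/9446)·212/2165 = 0.0048101187
  Urban: (13958/37418)²·(1−3123/13958)·196/3123 = 0.0067791471
  → Var(ȳ_str) = 0.012308876.
Var(ȳ_srs) = (1 − 7826/37418)·145.6/7826 = 0.014713476.
deff = 0.012308876 / 0.014713476 = 0.8366.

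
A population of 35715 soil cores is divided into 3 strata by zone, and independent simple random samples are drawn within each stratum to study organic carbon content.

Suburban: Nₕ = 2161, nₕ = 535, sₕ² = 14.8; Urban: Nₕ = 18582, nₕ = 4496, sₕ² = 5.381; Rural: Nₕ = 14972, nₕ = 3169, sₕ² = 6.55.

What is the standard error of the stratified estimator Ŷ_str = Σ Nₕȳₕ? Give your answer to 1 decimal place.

880.8

Var(Ŷ_str) = Σₕ Nₕ²(1 − fₕ)sₕ²/nₕ.
Suburban: 2161²·(1 − 535/2161)·14.8/535 = 97203.8.
Urban: 18582²·(1 − 4496/18582)·5.381/4496 = 313268.57.
Rural: 14972²·(1 − 3169/14972)·6.55/3169 = 365250.89.
Sum = 775723.26.
SE = √(775723.26) = 880.8.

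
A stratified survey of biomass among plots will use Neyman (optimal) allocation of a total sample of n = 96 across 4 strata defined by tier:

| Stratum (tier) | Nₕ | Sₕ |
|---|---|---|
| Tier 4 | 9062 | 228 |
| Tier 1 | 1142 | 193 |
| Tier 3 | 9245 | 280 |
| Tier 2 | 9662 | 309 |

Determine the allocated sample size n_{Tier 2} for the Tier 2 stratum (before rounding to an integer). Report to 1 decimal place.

Neyman allocation: nₕ = n·NₕSₕ / Σⱼ NⱼSⱼ.
Σ NⱼSⱼ = 9062·228 + 1142·193 + 9245·280 + 9662·309 = 7.8607 × 10^6.
n_{Tier 2} = 96·9662·309 / (7.8607 × 10^6) = 36.5.

36.5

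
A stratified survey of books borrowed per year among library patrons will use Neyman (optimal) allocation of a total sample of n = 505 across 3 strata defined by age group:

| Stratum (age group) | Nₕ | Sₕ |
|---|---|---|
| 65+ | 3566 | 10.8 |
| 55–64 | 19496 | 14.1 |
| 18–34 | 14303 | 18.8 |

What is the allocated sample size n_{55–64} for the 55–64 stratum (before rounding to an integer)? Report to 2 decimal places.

238.40

Neyman allocation: nₕ = n·NₕSₕ / Σⱼ NⱼSⱼ.
Σ NⱼSⱼ = 3566·10.8 + 19496·14.1 + 14303·18.8 = 582302.8.
n_{55–64} = 505·19496·14.1 / 582302.8 = 238.40.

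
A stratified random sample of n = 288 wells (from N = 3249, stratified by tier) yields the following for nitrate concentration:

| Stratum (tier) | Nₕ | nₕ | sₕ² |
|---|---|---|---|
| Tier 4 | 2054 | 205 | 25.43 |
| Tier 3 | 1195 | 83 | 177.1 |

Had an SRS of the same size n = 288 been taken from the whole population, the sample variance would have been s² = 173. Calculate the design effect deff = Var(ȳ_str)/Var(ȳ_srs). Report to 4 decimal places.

Var(ȳ_str) = Σ Wₕ²(1−fₕ)sₕ²/nₕ with Wₕ = Nₕ/3249:
  Tier 4: (2054/3249)²·(1−205/2054)·25.43/205 = 0.044630364
  Tier 3: (1195/3249)²·(1−83/1195)·177.1/83 = 0.26860478
  → Var(ȳ_str) = 0.31323514.
Var(ȳ_srs) = (1 − 288/3249)·173/288 = 0.54744729.
deff = 0.31323514 / 0.54744729 = 0.5722.

0.5722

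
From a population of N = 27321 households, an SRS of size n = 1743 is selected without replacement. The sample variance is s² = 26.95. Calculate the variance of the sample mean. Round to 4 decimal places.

Under SRS without replacement, Var(ȳ) = (1 − f)·s²/n with f = n/N = 1743/27321 = 0.06379708.
Var(ȳ) = (1 − 0.06379708)·26.95/1743 = 0.93620292·0.015461847 = 0.014475427.

0.0145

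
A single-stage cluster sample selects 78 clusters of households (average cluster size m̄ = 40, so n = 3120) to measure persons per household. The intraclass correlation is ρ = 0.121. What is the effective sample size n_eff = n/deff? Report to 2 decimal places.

545.55

deff = 1 + (40 − 1)·0.121 = 1 + 4.719 = 5.719.
n_eff = 3120 / 5.719 = 545.55.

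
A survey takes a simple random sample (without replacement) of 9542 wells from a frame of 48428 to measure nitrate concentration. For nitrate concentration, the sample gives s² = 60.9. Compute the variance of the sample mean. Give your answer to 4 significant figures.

Under SRS without replacement, Var(ȳ) = (1 − f)·s²/n with f = n/N = 9542/48428 = 0.19703477.
Var(ȳ) = (1 − 0.19703477)·60.9/9542 = 0.80296523·0.0063823098 = 0.0051247728.

0.005125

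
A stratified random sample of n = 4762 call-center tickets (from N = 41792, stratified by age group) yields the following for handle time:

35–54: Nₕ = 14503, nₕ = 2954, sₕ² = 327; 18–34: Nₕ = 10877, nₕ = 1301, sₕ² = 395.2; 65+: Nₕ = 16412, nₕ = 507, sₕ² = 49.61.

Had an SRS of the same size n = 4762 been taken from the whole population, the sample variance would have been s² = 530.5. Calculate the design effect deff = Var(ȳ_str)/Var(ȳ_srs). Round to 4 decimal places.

0.4392

Var(ȳ_str) = Σ Wₕ²(1−fₕ)sₕ²/nₕ with Wₕ = Nₕ/41792:
  35–54: (14503/41792)²·(1−2954/14503)·327/2954 = 0.010615811
  18–34: (10877/41792)²·(1−1301/10877)·395.2/1301 = 0.018115344
  65+: (16412/41792)²·(1−507/16412)·49.61/507 = 0.014624133
  → Var(ȳ_str) = 0.043355288.
Var(ȳ_srs) = (1 − 4762/41792)·530.5/4762 = 0.098708955.
deff = 0.043355288 / 0.098708955 = 0.4392.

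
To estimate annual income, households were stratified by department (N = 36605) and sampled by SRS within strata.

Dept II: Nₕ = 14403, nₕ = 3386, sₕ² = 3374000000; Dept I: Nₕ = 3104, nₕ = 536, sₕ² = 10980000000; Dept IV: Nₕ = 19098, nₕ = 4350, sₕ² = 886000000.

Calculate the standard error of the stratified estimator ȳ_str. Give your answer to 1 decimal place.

531.7

Var(ȳ_str) = Σₕ Wₕ²(1 − fₕ)sₕ²/nₕ with Wₕ = Nₕ/N, N = 36605.
Dept II: Wₕ = 0.39347084; term = 0.39347084²·(1 − 0.23508991)·3374000000/3386 = 118003.15.
Dept I: Wₕ = 0.08479716; term = 0.08479716²·(1 − 0.17268041)·10980000000/536 = 121863.45.
Dept IV: Wₕ = 0.52173200; term = 0.52173200²·(1 − 0.22777254)·886000000/4350 = 42813.887.
Sum = 282680.49.
SE = √(282680.49) = 531.7.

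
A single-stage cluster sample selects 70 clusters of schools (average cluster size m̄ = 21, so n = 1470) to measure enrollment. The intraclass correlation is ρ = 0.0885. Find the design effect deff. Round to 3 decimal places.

2.770

deff = 1 + (21 − 1)·0.0885 = 1 + 1.77 = 2.77.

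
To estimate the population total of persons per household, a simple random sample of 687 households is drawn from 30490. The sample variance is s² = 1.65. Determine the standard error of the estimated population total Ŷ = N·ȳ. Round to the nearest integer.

Var(Ŷ) = N²·Var(ȳ) = N²·(1 − n/N)·s²/n.
f = 687/30490 = 0.02253198; Var(ȳ) = 0.97746802·1.65/687 = 0.0023476306.
Var(Ŷ) = 30490² · 0.0023476306 = 2.1824515 × 10^6.
SE(Ŷ) = √(2.1824515 × 10^6) = 1477.

1477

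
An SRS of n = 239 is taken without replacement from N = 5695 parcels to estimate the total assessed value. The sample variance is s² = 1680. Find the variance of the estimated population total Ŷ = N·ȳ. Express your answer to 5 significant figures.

2.1841 × 10^8

Var(Ŷ) = N²·Var(ȳ) = N²·(1 − n/N)·s²/n.
f = 239/5695 = 0.04196664; Var(ȳ) = 0.95803336·1680/239 = 6.7342931.
Var(Ŷ) = 5695² · 6.7342931 = 2.184135 × 10^8.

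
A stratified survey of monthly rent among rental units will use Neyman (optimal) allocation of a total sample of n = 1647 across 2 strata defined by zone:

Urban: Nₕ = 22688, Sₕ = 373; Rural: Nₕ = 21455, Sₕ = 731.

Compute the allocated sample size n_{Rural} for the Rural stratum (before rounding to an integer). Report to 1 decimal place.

1069.8

Neyman allocation: nₕ = n·NₕSₕ / Σⱼ NⱼSⱼ.
Σ NⱼSⱼ = 22688·373 + 21455·731 = 2.4146229 × 10^7.
n_{Rural} = 1647·21455·731 / (2.4146229 × 10^7) = 1069.8.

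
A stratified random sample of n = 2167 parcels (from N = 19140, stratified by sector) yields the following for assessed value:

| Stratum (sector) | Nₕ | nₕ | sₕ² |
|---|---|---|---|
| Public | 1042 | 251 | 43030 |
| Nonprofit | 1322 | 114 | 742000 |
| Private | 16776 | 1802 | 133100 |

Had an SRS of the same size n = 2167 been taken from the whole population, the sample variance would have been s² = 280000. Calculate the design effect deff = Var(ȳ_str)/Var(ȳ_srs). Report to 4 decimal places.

0.6930

Var(ȳ_str) = Σ Wₕ²(1−fₕ)sₕ²/nₕ with Wₕ = Nₕ/19140:
  Public: (1042/19140)²·(1−251/1042)·43030/251 = 0.38570739
  Nonprofit: (1322/19140)²·(1−114/1322)·742000/114 = 28.373543
  Private: (16776/19140)²·(1−1802/16776)·133100/1802 = 50.64839
  → Var(ȳ_str) = 79.40764.
Var(ȳ_srs) = (1 − 2167/19140)·280000/2167 = 114.58184.
deff = 79.40764 / 114.58184 = 0.6930.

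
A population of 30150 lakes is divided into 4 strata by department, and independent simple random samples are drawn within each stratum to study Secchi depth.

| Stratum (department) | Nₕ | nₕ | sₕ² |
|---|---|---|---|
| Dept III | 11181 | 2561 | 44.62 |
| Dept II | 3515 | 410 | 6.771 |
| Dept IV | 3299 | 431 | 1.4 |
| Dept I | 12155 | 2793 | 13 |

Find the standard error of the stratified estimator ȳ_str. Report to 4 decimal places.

Var(ȳ_str) = Σₕ Wₕ²(1 − fₕ)sₕ²/nₕ with Wₕ = Nₕ/N, N = 30150.
Dept III: Wₕ = 0.37084577; term = 0.37084577²·(1 − 0.22904928)·44.62/2561 = 0.0018472823.
Dept II: Wₕ = 0.11658375; term = 0.11658375²·(1 − 0.11664296)·6.771/410 = 1.9828107 × 10^-4.
Dept IV: Wₕ = 0.10941957; term = 0.10941957²·(1 − 0.13064565)·1.4/431 = 3.380941 × 10^-5.
Dept I: Wₕ = 0.40315091; term = 0.40315091²·(1 − 0.22978198)·13/2793 = 5.8266829 × 10^-4.
Sum = 0.0026620411.
SE = √(0.0026620411) = 0.0516.

0.0516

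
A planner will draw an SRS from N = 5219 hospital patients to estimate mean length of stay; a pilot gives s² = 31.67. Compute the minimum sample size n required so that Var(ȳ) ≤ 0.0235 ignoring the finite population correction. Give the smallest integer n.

Without fpc, n₀ = s²/D = 31.67/0.0235 = 1347.6596.
Rounding up, n = 1348.

1348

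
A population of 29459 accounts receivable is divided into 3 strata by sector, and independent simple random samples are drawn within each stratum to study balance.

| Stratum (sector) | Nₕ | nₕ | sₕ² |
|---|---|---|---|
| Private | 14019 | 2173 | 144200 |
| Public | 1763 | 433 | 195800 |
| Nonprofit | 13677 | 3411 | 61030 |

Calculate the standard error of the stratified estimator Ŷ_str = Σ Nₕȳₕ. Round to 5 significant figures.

120800

Var(Ŷ_str) = Σₕ Nₕ²(1 − fₕ)sₕ²/nₕ.
Private: 14019²·(1 − 2173/14019)·144200/2173 = 1.1020322 × 10^10.
Public: 1763²·(1 − 433/1763)·195800/433 = 1.0603 × 10^9.
Nonprofit: 13677²·(1 − 3411/13677)·61030/3411 = 2.5121974 × 10^9.
Sum = 1.4592819 × 10^10.
SE = √(1.4592819 × 10^10) = 120800.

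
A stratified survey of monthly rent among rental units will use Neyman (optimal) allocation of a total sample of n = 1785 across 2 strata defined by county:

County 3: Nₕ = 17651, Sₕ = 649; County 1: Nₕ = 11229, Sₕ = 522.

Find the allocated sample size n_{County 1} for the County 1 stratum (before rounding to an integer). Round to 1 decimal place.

604.2

Neyman allocation: nₕ = n·NₕSₕ / Σⱼ NⱼSⱼ.
Σ NⱼSⱼ = 17651·649 + 11229·522 = 1.7317037 × 10^7.
n_{County 1} = 1785·11229·522 / (1.7317037 × 10^7) = 604.2.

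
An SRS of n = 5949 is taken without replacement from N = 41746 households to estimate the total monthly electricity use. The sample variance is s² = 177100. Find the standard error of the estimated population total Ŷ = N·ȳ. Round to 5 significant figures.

210920

Var(Ŷ) = N²·Var(ȳ) = N²·(1 − n/N)·s²/n.
f = 5949/41746 = 0.14250467; Var(ȳ) = 0.85749533·177100/5949 = 25.527387.
Var(Ŷ) = 41746² · 25.527387 = 4.4487305 × 10^10.
SE(Ŷ) = √(4.4487305 × 10^10) = 210920.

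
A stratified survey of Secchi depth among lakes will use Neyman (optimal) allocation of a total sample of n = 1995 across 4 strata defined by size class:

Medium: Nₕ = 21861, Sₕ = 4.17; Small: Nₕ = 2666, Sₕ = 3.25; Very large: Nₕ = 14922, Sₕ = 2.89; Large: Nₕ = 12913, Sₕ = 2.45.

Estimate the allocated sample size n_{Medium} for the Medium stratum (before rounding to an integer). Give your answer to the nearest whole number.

Neyman allocation: nₕ = n·NₕSₕ / Σⱼ NⱼSⱼ.
Σ NⱼSⱼ = 21861·4.17 + 2666·3.25 + 14922·2.89 + 12913·2.45 = 174586.3.
n_{Medium} = 1995·21861·4.17 / 174586.3 = 1042.

1042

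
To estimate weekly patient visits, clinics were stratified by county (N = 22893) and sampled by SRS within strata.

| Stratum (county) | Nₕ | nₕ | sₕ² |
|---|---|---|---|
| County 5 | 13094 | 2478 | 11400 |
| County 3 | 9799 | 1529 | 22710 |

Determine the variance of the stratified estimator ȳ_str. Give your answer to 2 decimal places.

3.52

Var(ȳ_str) = Σₕ Wₕ²(1 − fₕ)sₕ²/nₕ with Wₕ = Nₕ/N, N = 22893.
County 5: Wₕ = 0.57196523; term = 0.57196523²·(1 − 0.18924698)·11400/2478 = 1.220201.
County 3: Wₕ = 0.42803477; term = 0.42803477²·(1 − 0.15603633)·22710/1529 = 2.2966325.
Sum = 3.5168335.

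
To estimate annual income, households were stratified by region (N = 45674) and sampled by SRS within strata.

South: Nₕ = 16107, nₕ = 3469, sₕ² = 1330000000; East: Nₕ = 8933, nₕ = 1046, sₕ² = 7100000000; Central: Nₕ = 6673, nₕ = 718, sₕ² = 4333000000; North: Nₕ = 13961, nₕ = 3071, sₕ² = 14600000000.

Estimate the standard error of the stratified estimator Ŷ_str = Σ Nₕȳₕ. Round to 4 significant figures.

Var(Ŷ_str) = Σₕ Nₕ²(1 − fₕ)sₕ²/nₕ.
South: 16107²·(1 − 3469/16107)·1330000000/3469 = 7.8044149 × 10^13.
East: 8933²·(1 − 1046/8933)·7100000000/1046 = 4.7822892 × 10^14.
Central: 6673²·(1 − 718/6673)·4333000000/718 = 2.3980992 × 10^14.
North: 13961²·(1 − 3071/13961)·14600000000/3071 = 7.2279884 × 10^14.
Sum = 1.5188818 × 10^15.
SE = √(1.5188818 × 10^15) = 3.897 × 10^7.

3.897 × 10^7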